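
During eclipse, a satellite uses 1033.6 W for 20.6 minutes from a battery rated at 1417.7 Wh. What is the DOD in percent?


E_used = P * t / 60 = 1033.6 * 20.6 / 60 = 354.8693 Wh
DOD = E_used / E_total * 100 = 354.8693 / 1417.7 * 100
DOD = 25.0313 %

25.0313 %


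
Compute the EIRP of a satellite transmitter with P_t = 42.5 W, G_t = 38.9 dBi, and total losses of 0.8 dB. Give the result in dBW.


Pt = 42.5 W = 16.2839 dBW
EIRP = Pt_dBW + Gt - losses = 16.2839 + 38.9 - 0.8 = 54.3839 dBW

54.3839 dBW


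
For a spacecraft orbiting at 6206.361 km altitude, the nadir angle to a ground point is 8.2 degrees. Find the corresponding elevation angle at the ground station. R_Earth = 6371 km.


r = R_E + alt = 12577.3610 km
Law of sines in the satellite / Earth-center / ground-point triangle:
  sin(nadir)/R_E = sin(90 + el)/r  =>  cos(el) = (r/R_E)*sin(nadir)
cos(el) = (12577.3610 / 6371.0000) * sin(8.2 deg) = 0.2815721
el = arccos(0.2815721) = 73.6459 deg
(Earth-central angle = 90 - nadir - el = 8.1541 deg)

73.6459 degrees


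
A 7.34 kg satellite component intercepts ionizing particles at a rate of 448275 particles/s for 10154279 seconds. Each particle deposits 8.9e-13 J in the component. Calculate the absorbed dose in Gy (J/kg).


Total energy deposited = rate * time * E_per
  = 448275 * 10154279 * 8.9e-13 = 4.0512 J
Dose = E_total / mass = 4.0512 / 7.34
Dose = 0.5519345 Gy

0.5519 Gy


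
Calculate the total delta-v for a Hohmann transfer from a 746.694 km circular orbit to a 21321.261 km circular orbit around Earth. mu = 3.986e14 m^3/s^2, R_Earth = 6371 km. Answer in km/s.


r1 = 7117.6940 km = 7.117694e+06 m
r2 = 27692.2610 km = 2.7692261e+07 m
dv1 = sqrt(mu/r1)*(sqrt(2*r2/(r1+r2)) - 1) = 1955.9359 m/s
dv2 = sqrt(mu/r2)*(1 - sqrt(2*r1/(r1+r2))) = 1367.7548 m/s
total dv = |dv1| + |dv2| = 1955.9359 + 1367.7548 = 3323.6907 m/s = 3.3237 km/s

3.3237 km/s


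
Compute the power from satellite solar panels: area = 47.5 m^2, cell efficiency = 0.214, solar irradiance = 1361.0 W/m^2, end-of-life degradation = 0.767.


P = area * eta * S * degradation
P = 47.5 * 0.214 * 1361.0 * 0.767
P = 10611.1114 W

10611.1114 W


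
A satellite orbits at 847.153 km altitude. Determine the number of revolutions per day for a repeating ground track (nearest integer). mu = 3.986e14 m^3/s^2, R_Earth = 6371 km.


r = 7.218153e+06 m
T = 2*pi*sqrt(r^3/mu) = 6103.0980 s = 101.7183 min
revs/day = 1440 / 101.7183 = 14.1567
Rounded: 14 revolutions per day

14 revolutions per day


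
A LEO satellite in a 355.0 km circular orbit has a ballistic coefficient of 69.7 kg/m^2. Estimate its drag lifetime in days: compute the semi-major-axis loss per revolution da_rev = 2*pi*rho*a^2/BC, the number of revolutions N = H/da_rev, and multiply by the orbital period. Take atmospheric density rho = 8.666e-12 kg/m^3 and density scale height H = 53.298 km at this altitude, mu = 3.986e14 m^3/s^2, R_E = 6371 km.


a = R_E + alt = 6726.0000 km = 6.726e+06 m
da_rev = 2*pi*rho*a^2/BC = 2*pi*8.666e-12*(6.726e+06)^2/69.7 = 35.341054 m per revolution
N = H/da_rev = 53298.0000 m / 35.341054 m = 1508.1044 revolutions
P = 2*pi*sqrt(a^3/mu) = 5489.6735 s
lifetime = N*P = 1508.1044 * 5489.6735 = 8.2790009e+06 s = 95.8218 days

95.8218 days


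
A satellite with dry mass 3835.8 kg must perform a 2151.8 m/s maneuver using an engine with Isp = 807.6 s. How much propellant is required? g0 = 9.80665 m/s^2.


ve = Isp * g0 = 807.6 * 9.80665 = 7919.850540 m/s
mass ratio = exp(dv/ve) = exp(2151.8/7919.850540) = 1.31218941
m_prop = m_dry * (mr - 1) = 3835.8 * (1.31218941 - 1)
m_prop = 1197.4961 kg

1197.4961 kg


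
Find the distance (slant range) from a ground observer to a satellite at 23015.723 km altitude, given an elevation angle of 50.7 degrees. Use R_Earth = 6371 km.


h = 23015.723 km, el = 50.7 deg
d = -R_E*sin(el) + sqrt((R_E*sin(el))^2 + 2*R_E*h + h^2)
d = -6371.0000*sin(0.8848819) + sqrt((6371.0000*0.7738402)^2 + 2*6371.0000*23015.723 + 23015.723^2)
d = 24178.2149 km

24178.2149 km


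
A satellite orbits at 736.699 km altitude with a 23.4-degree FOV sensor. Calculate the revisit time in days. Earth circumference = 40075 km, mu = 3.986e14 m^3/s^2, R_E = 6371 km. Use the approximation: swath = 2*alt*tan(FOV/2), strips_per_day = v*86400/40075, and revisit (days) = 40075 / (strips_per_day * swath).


swath = 2*736.699*tan(0.2042035) = 305.1261 km
v = sqrt(mu/r) = 7488.6603 m/s = 7.4887 km/s
strips/day = v*86400/40075 = 7.4887*86400/40075 = 16.1452
coverage/day = strips * swath = 16.1452 * 305.1261 = 4926.3316 km
revisit = 40075 / 4926.3316 = 8.1349 days

8.1349 days


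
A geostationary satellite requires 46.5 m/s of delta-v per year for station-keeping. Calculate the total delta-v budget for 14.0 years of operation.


dV = rate * years = 46.5 * 14.0
dV = 651.0000 m/s

651.0000 m/s


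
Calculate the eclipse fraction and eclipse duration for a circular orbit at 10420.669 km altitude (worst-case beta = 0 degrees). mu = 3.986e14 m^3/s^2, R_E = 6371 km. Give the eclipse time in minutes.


r = 16791.6690 km
T = 360.9115 min
Eclipse fraction = arcsin(R_E/r)/pi = arcsin(6371.0000/16791.6690)/pi
= arcsin(0.3794143)/pi = 0.1238745
Eclipse duration = 0.1238745 * 360.9115 = 44.7077 min

44.7077 minutes


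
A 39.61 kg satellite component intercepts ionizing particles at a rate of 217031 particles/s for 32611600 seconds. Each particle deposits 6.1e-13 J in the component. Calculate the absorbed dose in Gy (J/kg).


Total energy deposited = rate * time * E_per
  = 217031 * 32611600 * 6.1e-13 = 4.3174 J
Dose = E_total / mass = 4.3174 / 39.61
Dose = 0.1089981 Gy

0.1090 Gy


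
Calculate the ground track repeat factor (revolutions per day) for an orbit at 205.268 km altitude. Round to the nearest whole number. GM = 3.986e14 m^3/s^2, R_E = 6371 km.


r = 6.576268e+06 m
T = 2*pi*sqrt(r^3/mu) = 5307.3836 s = 88.4564 min
revs/day = 1440 / 88.4564 = 16.2792
Rounded: 16 revolutions per day

16 revolutions per day


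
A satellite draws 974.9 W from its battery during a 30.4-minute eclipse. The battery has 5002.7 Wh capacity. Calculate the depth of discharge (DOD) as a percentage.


E_used = P * t / 60 = 974.9 * 30.4 / 60 = 493.9493 Wh
DOD = E_used / E_total * 100 = 493.9493 / 5002.7 * 100
DOD = 9.8737 %

9.8737 %


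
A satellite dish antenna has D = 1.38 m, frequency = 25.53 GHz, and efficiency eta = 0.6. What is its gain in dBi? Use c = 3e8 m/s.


lambda = c/f = 3e8 / 2.553e+10 = 0.01175088 m
G = eta*(pi*D/lambda)^2 = 0.6*(pi*1.38/0.01175088)^2
G = 81671.0781 (linear)
G = 10*log10(81671.0781) = 49.1207 dBi

49.1207 dBi


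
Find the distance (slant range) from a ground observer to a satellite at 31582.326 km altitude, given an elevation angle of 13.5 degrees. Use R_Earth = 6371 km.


h = 31582.326 km, el = 13.5 deg
d = -R_E*sin(el) + sqrt((R_E*sin(el))^2 + 2*R_E*h + h^2)
d = -6371.0000*sin(0.2356194) + sqrt((6371.0000*0.2334454)^2 + 2*6371.0000*31582.326 + 31582.326^2)
d = 35957.0425 km

35957.0425 km


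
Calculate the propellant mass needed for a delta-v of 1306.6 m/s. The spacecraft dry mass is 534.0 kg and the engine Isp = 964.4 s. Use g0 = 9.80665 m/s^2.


ve = Isp * g0 = 964.4 * 9.80665 = 9457.533260 m/s
mass ratio = exp(dv/ve) = exp(1306.6/9457.533260) = 1.14815283
m_prop = m_dry * (mr - 1) = 534.0 * (1.14815283 - 1)
m_prop = 79.1136 kg

79.1136 kg


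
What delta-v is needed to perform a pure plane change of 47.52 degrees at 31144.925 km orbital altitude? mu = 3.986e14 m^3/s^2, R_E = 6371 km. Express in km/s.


r = 37515.9250 km = 3.7515925e+07 m
V = sqrt(mu/r) = 3259.5738 m/s
di = 47.52 deg = 0.8293805 rad
dV = 2*V*sin(di/2) = 2*3259.5738*sin(0.4146902)
dV = 2626.6065 m/s = 2.6266 km/s

2.6266 km/s


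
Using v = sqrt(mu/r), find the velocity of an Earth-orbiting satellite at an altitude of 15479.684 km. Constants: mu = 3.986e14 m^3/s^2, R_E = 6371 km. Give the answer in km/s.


r = R_E + alt = 6371.0 + 15479.684 = 21850.6840 km = 2.1850684e+07 m
v = sqrt(mu/r) = sqrt(3.986e14 / 2.1850684e+07) = 4271.0645 m/s = 4.2711 km/s

4.2711 km/s


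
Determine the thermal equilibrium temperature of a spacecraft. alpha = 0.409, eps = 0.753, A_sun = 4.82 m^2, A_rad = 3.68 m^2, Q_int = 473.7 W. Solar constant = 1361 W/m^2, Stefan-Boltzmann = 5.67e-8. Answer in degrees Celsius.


Numerator = alpha*S*A_sun + Q_int = 0.409*1361*4.82 + 473.7 = 3156.7482 W
Denominator = eps*sigma*A_rad = 0.753*5.67e-8*3.68 = 1.5711797e-07 W/K^4
T^4 = 2.009158e+10 K^4
T = 376.4901 K = 103.3401 C

103.3401 degrees Celsius


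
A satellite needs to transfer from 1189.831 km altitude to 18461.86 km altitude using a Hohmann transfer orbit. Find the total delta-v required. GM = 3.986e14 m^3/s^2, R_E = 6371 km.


r1 = 7560.8310 km = 7.560831e+06 m
r2 = 24832.8600 km = 2.483286e+07 m
dv1 = sqrt(mu/r1)*(sqrt(2*r2/(r1+r2)) - 1) = 1729.6724 m/s
dv2 = sqrt(mu/r2)*(1 - sqrt(2*r1/(r1+r2))) = 1269.0937 m/s
total dv = |dv1| + |dv2| = 1729.6724 + 1269.0937 = 2998.7660 m/s = 2.9988 km/s

2.9988 km/s


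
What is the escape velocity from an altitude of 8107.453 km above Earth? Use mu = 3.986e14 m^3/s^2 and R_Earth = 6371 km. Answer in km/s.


r = 6371.0 + 8107.453 = 14478.4530 km = 1.4478453e+07 m
v_esc = sqrt(2*mu/r) = sqrt(2*3.986e14 / 1.4478453e+07)
v_esc = 7420.3188 m/s = 7.4203 km/s

7.4203 km/s


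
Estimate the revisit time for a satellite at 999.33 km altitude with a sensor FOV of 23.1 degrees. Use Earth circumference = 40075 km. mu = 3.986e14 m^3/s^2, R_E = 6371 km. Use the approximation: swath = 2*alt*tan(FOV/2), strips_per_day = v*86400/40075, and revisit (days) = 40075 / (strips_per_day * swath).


swath = 2*999.33*tan(0.2015855) = 408.4487 km
v = sqrt(mu/r) = 7354.0263 m/s = 7.3540 km/s
strips/day = v*86400/40075 = 7.3540*86400/40075 = 15.8550
coverage/day = strips * swath = 15.8550 * 408.4487 = 6475.9406 km
revisit = 40075 / 6475.9406 = 6.1883 days

6.1883 days


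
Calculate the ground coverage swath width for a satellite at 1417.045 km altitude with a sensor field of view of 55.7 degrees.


FOV = 55.7 deg = 0.9721484 rad
swath = 2 * alt * tan(FOV/2) = 2 * 1417.045 * tan(0.4860742)
swath = 2 * 1417.045 * 0.528356
swath = 1497.4083 km

1497.4083 km


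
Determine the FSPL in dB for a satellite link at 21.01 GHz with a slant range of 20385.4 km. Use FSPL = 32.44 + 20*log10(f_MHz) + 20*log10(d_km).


f = 21.01 GHz = 21010.0000 MHz
d = 20385.4 km
FSPL = 32.44 + 20*log10(21010.0000) + 20*log10(20385.4)
FSPL = 32.44 + 86.4485 + 86.1864
FSPL = 205.0749 dB

205.0749 dB


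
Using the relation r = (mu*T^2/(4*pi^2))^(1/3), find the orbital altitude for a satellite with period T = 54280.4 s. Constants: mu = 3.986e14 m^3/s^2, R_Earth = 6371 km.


T = 54280.4 s
r = (mu*T^2/(4*pi^2))^(1/3) = (3.986e14 * 54280.4^2 / (4*pi^2))^(1/3)
r = 3.0985217e+07 m = 30985.2172 km
alt = r - R_E = 30985.2172 - 6371 = 24614.2172 km

24614.2172 km


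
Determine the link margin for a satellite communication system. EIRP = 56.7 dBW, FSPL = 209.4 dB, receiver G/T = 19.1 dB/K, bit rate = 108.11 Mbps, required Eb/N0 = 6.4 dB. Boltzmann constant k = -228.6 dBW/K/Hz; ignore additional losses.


C/N0 = EIRP - FSPL + G/T - k = 56.7 - 209.4 + 19.1 - (-228.6)
C/N0 = 95.0000 dB-Hz
R_b = 108.11 Mbps = 1.0811e+08 bps -> 10*log10(R_b) = 80.3387 dB-Hz
Eb/N0 = C/N0 - 10*log10(R_b) = 95.0000 - 80.3387 = 14.6613 dB
Margin = Eb/N0 - Eb/N0_req = 14.6613 - 6.4 = 8.2613 dB (link closes)

8.2613 dB


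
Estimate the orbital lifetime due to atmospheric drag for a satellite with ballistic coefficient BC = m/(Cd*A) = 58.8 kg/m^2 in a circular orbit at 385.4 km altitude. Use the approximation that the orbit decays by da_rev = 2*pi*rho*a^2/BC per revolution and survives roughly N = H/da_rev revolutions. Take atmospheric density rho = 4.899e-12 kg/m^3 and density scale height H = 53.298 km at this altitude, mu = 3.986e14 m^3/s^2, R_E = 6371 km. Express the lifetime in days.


a = R_E + alt = 6756.4000 km = 6.7564e+06 m
da_rev = 2*pi*rho*a^2/BC = 2*pi*4.899e-12*(6.7564e+06)^2/58.8 = 23.896852 m per revolution
N = H/da_rev = 53298.0000 m / 23.896852 m = 2230.3356 revolutions
P = 2*pi*sqrt(a^3/mu) = 5526.9337 s
lifetime = N*P = 2230.3356 * 5526.9337 = 1.2326917e+07 s = 142.6727 days

142.6727 days


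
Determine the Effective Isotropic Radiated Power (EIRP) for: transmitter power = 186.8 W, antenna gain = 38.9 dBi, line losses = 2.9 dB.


Pt = 186.8 W = 22.7138 dBW
EIRP = Pt_dBW + Gt - losses = 22.7138 + 38.9 - 2.9 = 58.7138 dBW

58.7138 dBW


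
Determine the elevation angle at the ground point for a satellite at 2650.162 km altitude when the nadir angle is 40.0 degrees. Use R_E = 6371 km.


r = R_E + alt = 9021.1620 km
Law of sines in the satellite / Earth-center / ground-point triangle:
  sin(nadir)/R_E = sin(90 + el)/r  =>  cos(el) = (r/R_E)*sin(nadir)
cos(el) = (9021.1620 / 6371.0000) * sin(40.0 deg) = 0.9101697
el = arccos(0.9101697) = 24.4712 deg
(Earth-central angle = 90 - nadir - el = 25.5288 deg)

24.4712 degrees


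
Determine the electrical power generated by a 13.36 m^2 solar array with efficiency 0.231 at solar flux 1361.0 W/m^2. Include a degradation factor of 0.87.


P = area * eta * S * degradation
P = 13.36 * 0.231 * 1361.0 * 0.87
P = 3654.2295 W

3654.2295 W


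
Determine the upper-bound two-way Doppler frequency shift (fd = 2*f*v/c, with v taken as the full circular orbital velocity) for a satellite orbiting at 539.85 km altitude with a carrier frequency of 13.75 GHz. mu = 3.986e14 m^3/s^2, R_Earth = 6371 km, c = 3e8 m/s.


r = 6.91085e+06 m
v = sqrt(mu/r) = 7594.5652 m/s (worst-case radial velocity)
f = 13.75 GHz = 1.375e+10 Hz
fd = 2*f*v/c = 2*1.375e+10*7594.5652/3.0e+08
fd = 696168.4749 Hz

696168.4749 Hz


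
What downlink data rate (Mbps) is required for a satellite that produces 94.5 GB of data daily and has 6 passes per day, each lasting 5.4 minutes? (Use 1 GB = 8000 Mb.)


total contact time = 6 * 5.4 * 60 = 1944.0000 s
data = 94.5 GB = 756000.0000 Mb
rate = 756000.0000 / 1944.0000 = 388.8889 Mbps

388.8889 Mbps


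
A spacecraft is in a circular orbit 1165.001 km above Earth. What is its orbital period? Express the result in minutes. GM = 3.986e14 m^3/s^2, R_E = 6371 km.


r = 7536.0010 km = 7.536001e+06 m
T = 2*pi*sqrt(r^3/mu) = 2*pi*sqrt(4.2797938e+20 / 3.986e14)
T = 6510.6244 s = 108.5104 min

108.5104 minutes


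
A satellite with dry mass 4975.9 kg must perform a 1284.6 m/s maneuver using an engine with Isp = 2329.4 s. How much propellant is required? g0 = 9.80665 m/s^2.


ve = Isp * g0 = 2329.4 * 9.80665 = 22843.610510 m/s
mass ratio = exp(dv/ve) = exp(1284.6/22843.610510) = 1.05784577
m_prop = m_dry * (mr - 1) = 4975.9 * (1.05784577 - 1)
m_prop = 287.8347 kg

287.8347 kg


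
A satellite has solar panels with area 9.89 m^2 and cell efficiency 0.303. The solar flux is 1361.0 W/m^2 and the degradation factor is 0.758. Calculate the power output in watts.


P = area * eta * S * degradation
P = 9.89 * 0.303 * 1361.0 * 0.758
P = 3091.4786 W

3091.4786 W


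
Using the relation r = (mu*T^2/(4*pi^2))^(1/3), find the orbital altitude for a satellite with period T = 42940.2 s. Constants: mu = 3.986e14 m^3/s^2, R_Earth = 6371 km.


T = 42940.2 s
r = (mu*T^2/(4*pi^2))^(1/3) = (3.986e14 * 42940.2^2 / (4*pi^2))^(1/3)
r = 2.6503419e+07 m = 26503.4185 km
alt = r - R_E = 26503.4185 - 6371 = 20132.4185 km

20132.4185 km


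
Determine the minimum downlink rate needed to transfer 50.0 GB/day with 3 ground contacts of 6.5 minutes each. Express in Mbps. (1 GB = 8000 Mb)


total contact time = 3 * 6.5 * 60 = 1170.0000 s
data = 50.0 GB = 400000.0000 Mb
rate = 400000.0000 / 1170.0000 = 341.8803 Mbps

341.8803 Mbps


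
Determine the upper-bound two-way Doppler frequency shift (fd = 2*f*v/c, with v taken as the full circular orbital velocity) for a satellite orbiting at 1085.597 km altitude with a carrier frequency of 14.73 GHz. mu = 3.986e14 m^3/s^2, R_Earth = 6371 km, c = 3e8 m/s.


r = 7.456597e+06 m
v = sqrt(mu/r) = 7311.3624 m/s (worst-case radial velocity)
f = 14.73 GHz = 1.473e+10 Hz
fd = 2*f*v/c = 2*1.473e+10*7311.3624/3.0e+08
fd = 717975.7882 Hz

717975.7882 Hz


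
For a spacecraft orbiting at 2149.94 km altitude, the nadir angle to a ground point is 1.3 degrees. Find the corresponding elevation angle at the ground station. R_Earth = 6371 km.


r = R_E + alt = 8520.9400 km
Law of sines in the satellite / Earth-center / ground-point triangle:
  sin(nadir)/R_E = sin(90 + el)/r  =>  cos(el) = (r/R_E)*sin(nadir)
cos(el) = (8520.9400 / 6371.0000) * sin(1.3 deg) = 0.03034334
el = arccos(0.03034334) = 88.2612 deg
(Earth-central angle = 90 - nadir - el = 0.4388121 deg)

88.2612 degrees


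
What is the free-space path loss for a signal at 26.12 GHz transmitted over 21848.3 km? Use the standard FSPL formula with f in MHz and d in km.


f = 26.12 GHz = 26120.0000 MHz
d = 21848.3 km
FSPL = 32.44 + 20*log10(26120.0000) + 20*log10(21848.3)
FSPL = 32.44 + 88.3395 + 86.7884
FSPL = 207.5678 dB

207.5678 dB


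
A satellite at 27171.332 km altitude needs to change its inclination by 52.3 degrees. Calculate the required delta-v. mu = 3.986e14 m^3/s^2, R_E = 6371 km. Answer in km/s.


r = 33542.3320 km = 3.3542332e+07 m
V = sqrt(mu/r) = 3447.2440 m/s
di = 52.3 deg = 0.9128072 rad
dV = 2*V*sin(di/2) = 2*3447.2440*sin(0.4564036)
dV = 3038.5572 m/s = 3.0386 km/s

3.0386 km/s


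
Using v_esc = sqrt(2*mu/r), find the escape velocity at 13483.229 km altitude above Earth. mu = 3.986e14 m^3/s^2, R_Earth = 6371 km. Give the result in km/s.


r = 6371.0 + 13483.229 = 19854.2290 km = 1.9854229e+07 m
v_esc = sqrt(2*mu/r) = sqrt(2*3.986e14 / 1.9854229e+07)
v_esc = 6336.6122 m/s = 6.3366 km/s

6.3366 km/s


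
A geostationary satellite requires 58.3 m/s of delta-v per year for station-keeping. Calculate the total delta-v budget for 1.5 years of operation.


dV = rate * years = 58.3 * 1.5
dV = 87.4500 m/s

87.4500 m/s


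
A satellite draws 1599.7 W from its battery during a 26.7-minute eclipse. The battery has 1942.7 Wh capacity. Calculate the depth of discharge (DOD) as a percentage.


E_used = P * t / 60 = 1599.7 * 26.7 / 60 = 711.8665 Wh
DOD = E_used / E_total * 100 = 711.8665 / 1942.7 * 100
DOD = 36.6432 %

36.6432 %


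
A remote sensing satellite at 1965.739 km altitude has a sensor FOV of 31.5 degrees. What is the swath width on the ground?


FOV = 31.5 deg = 0.5497787 rad
swath = 2 * alt * tan(FOV/2) = 2 * 1965.739 * tan(0.2748894)
swath = 2 * 1965.739 * 0.2820292
swath = 1108.7915 km

1108.7915 km


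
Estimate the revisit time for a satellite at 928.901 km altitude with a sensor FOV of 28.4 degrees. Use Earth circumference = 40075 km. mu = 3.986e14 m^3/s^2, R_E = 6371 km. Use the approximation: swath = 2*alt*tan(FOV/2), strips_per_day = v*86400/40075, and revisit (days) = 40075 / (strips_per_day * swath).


swath = 2*928.901*tan(0.2478368) = 470.0962 km
v = sqrt(mu/r) = 7389.4168 m/s = 7.3894 km/s
strips/day = v*86400/40075 = 7.3894*86400/40075 = 15.9313
coverage/day = strips * swath = 15.9313 * 470.0962 = 7489.2287 km
revisit = 40075 / 7489.2287 = 5.3510 days

5.3510 days


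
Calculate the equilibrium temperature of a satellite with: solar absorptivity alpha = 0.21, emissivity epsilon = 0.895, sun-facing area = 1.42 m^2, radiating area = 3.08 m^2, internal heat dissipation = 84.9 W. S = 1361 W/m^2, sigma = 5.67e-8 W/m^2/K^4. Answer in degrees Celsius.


Numerator = alpha*S*A_sun + Q_int = 0.21*1361*1.42 + 84.9 = 490.7502 W
Denominator = eps*sigma*A_rad = 0.895*5.67e-8*3.08 = 1.5629922e-07 W/K^4
T^4 = 3.1398122e+09 K^4
T = 236.7151 K = -36.4349 C

-36.4349 degrees Celsius


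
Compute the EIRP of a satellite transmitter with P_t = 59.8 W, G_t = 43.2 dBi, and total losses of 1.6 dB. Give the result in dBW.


Pt = 59.8 W = 17.7670 dBW
EIRP = Pt_dBW + Gt - losses = 17.7670 + 43.2 - 1.6 = 59.3670 dBW

59.3670 dBW


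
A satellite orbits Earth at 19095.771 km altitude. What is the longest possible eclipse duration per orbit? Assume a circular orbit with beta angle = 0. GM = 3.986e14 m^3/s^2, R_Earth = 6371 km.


r = 25466.7710 km
T = 674.0945 min
Eclipse fraction = arcsin(R_E/r)/pi = arcsin(6371.0000/25466.7710)/pi
= arcsin(0.2501691)/pi = 0.08048623
Eclipse duration = 0.08048623 * 674.0945 = 54.2553 min

54.2553 minutes


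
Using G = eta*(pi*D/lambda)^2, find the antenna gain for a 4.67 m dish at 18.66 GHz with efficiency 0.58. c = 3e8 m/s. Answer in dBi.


lambda = c/f = 3e8 / 1.866e+10 = 0.01607717 m
G = eta*(pi*D/lambda)^2 = 0.58*(pi*4.67/0.01607717)^2
G = 482994.5936 (linear)
G = 10*log10(482994.5936) = 56.8394 dBi

56.8394 dBi


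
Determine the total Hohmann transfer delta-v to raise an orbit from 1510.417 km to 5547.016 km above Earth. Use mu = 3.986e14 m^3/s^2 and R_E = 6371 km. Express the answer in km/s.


r1 = 7881.4170 km = 7.881417e+06 m
r2 = 11918.0160 km = 1.1918016e+07 m
dv1 = sqrt(mu/r1)*(sqrt(2*r2/(r1+r2)) - 1) = 691.3325 m/s
dv2 = sqrt(mu/r2)*(1 - sqrt(2*r1/(r1+r2))) = 623.0875 m/s
total dv = |dv1| + |dv2| = 691.3325 + 623.0875 = 1314.4200 m/s = 1.3144 km/s

1.3144 km/s


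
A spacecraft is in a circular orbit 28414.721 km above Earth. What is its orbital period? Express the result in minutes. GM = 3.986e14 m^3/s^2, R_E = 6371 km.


r = 34785.7210 km = 3.4785721e+07 m
T = 2*pi*sqrt(r^3/mu) = 2*pi*sqrt(4.2092336e+22 / 3.986e14)
T = 64567.3162 s = 1076.1219 min

1076.1219 minutes


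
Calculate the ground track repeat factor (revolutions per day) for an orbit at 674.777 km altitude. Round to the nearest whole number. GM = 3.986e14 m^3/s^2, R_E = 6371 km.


r = 7.045777e+06 m
T = 2*pi*sqrt(r^3/mu) = 5885.7873 s = 98.0965 min
revs/day = 1440 / 98.0965 = 14.6794
Rounded: 15 revolutions per day

15 revolutions per day


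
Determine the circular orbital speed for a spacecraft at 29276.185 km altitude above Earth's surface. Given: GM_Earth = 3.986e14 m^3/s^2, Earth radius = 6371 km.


r = R_E + alt = 6371.0 + 29276.185 = 35647.1850 km = 3.5647185e+07 m
v = sqrt(mu/r) = sqrt(3.986e14 / 3.5647185e+07) = 3343.9211 m/s = 3.3439 km/s

3.3439 km/s


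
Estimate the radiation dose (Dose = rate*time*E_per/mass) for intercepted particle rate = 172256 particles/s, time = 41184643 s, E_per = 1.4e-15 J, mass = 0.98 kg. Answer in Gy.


Total energy deposited = rate * time * E_per
  = 172256 * 41184643 * 1.4e-15 = 0.009932023 J
Dose = E_total / mass = 0.009932023 / 0.98
Dose = 0.01013472 Gy

0.0101 Gy


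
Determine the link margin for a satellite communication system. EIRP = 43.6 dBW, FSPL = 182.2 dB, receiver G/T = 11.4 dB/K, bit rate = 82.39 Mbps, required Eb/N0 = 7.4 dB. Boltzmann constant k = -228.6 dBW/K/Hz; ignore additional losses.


C/N0 = EIRP - FSPL + G/T - k = 43.6 - 182.2 + 11.4 - (-228.6)
C/N0 = 101.4000 dB-Hz
R_b = 82.39 Mbps = 8.239e+07 bps -> 10*log10(R_b) = 79.1587 dB-Hz
Eb/N0 = C/N0 - 10*log10(R_b) = 101.4000 - 79.1587 = 22.2413 dB
Margin = Eb/N0 - Eb/N0_req = 22.2413 - 7.4 = 14.8413 dB (link closes)

14.8413 dB


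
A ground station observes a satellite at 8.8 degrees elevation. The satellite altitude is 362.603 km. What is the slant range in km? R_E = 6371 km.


h = 362.603 km, el = 8.8 deg
d = -R_E*sin(el) + sqrt((R_E*sin(el))^2 + 2*R_E*h + h^2)
d = -6371.0000*sin(0.153589) + sqrt((6371.0000*0.1529858)^2 + 2*6371.0000*362.603 + 362.603^2)
d = 1413.1621 km

1413.1621 km


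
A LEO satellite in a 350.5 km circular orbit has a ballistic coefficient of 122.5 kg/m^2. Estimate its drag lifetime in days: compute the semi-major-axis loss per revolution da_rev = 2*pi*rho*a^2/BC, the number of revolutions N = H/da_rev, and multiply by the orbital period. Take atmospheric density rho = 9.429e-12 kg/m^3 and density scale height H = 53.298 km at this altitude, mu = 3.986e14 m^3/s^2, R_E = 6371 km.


a = R_E + alt = 6721.5000 km = 6.7215e+06 m
da_rev = 2*pi*rho*a^2/BC = 2*pi*9.429e-12*(6.7215e+06)^2/122.5 = 21.849516 m per revolution
N = H/da_rev = 53298.0000 m / 21.849516 m = 2439.3218 revolutions
P = 2*pi*sqrt(a^3/mu) = 5484.1652 s
lifetime = N*P = 2439.3218 * 5484.1652 = 1.3377643e+07 s = 154.8338 days

154.8338 days


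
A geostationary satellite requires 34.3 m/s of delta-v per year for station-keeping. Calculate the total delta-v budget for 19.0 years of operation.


dV = rate * years = 34.3 * 19.0
dV = 651.7000 m/s

651.7000 m/s


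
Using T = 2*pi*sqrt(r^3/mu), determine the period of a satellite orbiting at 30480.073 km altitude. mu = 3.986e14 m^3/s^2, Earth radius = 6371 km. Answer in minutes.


r = 36851.0730 km = 3.6851073e+07 m
T = 2*pi*sqrt(r^3/mu) = 2*pi*sqrt(5.0043815e+22 / 3.986e14)
T = 70402.2320 s = 1173.3705 min

1173.3705 minutes


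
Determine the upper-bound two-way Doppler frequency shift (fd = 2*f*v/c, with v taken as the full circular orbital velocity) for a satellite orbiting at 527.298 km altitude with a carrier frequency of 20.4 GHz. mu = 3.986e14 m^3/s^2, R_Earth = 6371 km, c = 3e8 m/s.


r = 6.898298e+06 m
v = sqrt(mu/r) = 7601.4715 m/s (worst-case radial velocity)
f = 20.4 GHz = 2.04e+10 Hz
fd = 2*f*v/c = 2*2.04e+10*7601.4715/3.0e+08
fd = 1.0338001e+06 Hz

1.0338e+06 Hz


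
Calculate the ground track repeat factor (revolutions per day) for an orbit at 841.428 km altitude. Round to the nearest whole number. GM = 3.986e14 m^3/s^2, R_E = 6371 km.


r = 7.212428e+06 m
T = 2*pi*sqrt(r^3/mu) = 6095.8386 s = 101.5973 min
revs/day = 1440 / 101.5973 = 14.1736
Rounded: 14 revolutions per day

14 revolutions per day


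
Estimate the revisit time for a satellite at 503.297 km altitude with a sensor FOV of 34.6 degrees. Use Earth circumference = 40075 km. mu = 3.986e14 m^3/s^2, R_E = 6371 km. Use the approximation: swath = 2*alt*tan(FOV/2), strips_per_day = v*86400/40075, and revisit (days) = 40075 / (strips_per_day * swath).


swath = 2*503.297*tan(0.301942) = 313.5191 km
v = sqrt(mu/r) = 7614.7299 m/s = 7.6147 km/s
strips/day = v*86400/40075 = 7.6147*86400/40075 = 16.4170
coverage/day = strips * swath = 16.4170 * 313.5191 = 5147.0542 km
revisit = 40075 / 5147.0542 = 7.7860 days

7.7860 days


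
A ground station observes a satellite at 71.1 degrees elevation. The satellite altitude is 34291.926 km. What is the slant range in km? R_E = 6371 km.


h = 34291.926 km, el = 71.1 deg
d = -R_E*sin(el) + sqrt((R_E*sin(el))^2 + 2*R_E*h + h^2)
d = -6371.0000*sin(1.2409) + sqrt((6371.0000*0.9460854)^2 + 2*6371.0000*34291.926 + 34291.926^2)
d = 34583.0157 km

34583.0157 km


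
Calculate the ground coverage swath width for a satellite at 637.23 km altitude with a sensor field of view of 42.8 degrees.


FOV = 42.8 deg = 0.7470009 rad
swath = 2 * alt * tan(FOV/2) = 2 * 637.23 * tan(0.3735005)
swath = 2 * 637.23 * 0.3918957
swath = 499.4554 km

499.4554 km


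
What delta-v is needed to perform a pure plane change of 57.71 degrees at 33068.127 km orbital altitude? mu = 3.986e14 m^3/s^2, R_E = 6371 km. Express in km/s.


r = 39439.1270 km = 3.9439127e+07 m
V = sqrt(mu/r) = 3179.1059 m/s
di = 57.71 deg = 1.0072 rad
dV = 2*V*sin(di/2) = 2*3179.1059*sin(0.5036148)
dV = 3068.4390 m/s = 3.0684 km/s

3.0684 km/s


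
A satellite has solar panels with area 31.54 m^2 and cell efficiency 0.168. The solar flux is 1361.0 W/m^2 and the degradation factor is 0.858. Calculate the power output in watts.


P = area * eta * S * degradation
P = 31.54 * 0.168 * 1361.0 * 0.858
P = 6187.5167 W

6187.5167 W


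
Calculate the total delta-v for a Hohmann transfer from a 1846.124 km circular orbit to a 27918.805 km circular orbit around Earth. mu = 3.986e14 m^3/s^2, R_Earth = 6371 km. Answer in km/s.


r1 = 8217.1240 km = 8.217124e+06 m
r2 = 34289.8050 km = 3.4289805e+07 m
dv1 = sqrt(mu/r1)*(sqrt(2*r2/(r1+r2)) - 1) = 1881.7983 m/s
dv2 = sqrt(mu/r2)*(1 - sqrt(2*r1/(r1+r2))) = 1289.4870 m/s
total dv = |dv1| + |dv2| = 1881.7983 + 1289.4870 = 3171.2853 m/s = 3.1713 km/s

3.1713 km/s


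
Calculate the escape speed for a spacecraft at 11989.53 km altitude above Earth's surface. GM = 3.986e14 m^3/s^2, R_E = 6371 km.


r = 6371.0 + 11989.53 = 18360.5300 km = 1.836053e+07 m
v_esc = sqrt(2*mu/r) = sqrt(2*3.986e14 / 1.836053e+07)
v_esc = 6589.3267 m/s = 6.5893 km/s

6.5893 km/s


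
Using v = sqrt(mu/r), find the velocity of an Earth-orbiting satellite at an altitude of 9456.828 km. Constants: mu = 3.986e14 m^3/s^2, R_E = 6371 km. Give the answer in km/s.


r = R_E + alt = 6371.0 + 9456.828 = 15827.8280 km = 1.5827828e+07 m
v = sqrt(mu/r) = sqrt(3.986e14 / 1.5827828e+07) = 5018.3158 m/s = 5.0183 km/s

5.0183 km/s


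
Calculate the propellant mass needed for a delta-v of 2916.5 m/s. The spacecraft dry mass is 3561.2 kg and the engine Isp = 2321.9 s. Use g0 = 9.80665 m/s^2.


ve = Isp * g0 = 2321.9 * 9.80665 = 22770.060635 m/s
mass ratio = exp(dv/ve) = exp(2916.5/22770.060635) = 1.13664945
m_prop = m_dry * (mr - 1) = 3561.2 * (1.13664945 - 1)
m_prop = 486.6360 kg

486.6360 kg


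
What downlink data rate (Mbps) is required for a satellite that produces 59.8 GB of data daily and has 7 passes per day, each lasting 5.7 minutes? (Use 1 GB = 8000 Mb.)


total contact time = 7 * 5.7 * 60 = 2394.0000 s
data = 59.8 GB = 478400.0000 Mb
rate = 478400.0000 / 2394.0000 = 199.8329 Mbps

199.8329 Mbps


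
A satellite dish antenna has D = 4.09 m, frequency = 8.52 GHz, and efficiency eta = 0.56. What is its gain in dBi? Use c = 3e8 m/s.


lambda = c/f = 3e8 / 8.52e+09 = 0.03521127 m
G = eta*(pi*D/lambda)^2 = 0.56*(pi*4.09/0.03521127)^2
G = 74571.1891 (linear)
G = 10*log10(74571.1891) = 48.7257 dBi

48.7257 dBi


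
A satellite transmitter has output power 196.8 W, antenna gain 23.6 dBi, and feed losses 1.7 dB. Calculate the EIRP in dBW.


Pt = 196.8 W = 22.9403 dBW
EIRP = Pt_dBW + Gt - losses = 22.9403 + 23.6 - 1.7 = 44.8403 dBW

44.8403 dBW


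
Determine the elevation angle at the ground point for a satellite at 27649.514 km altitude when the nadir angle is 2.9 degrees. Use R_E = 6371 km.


r = R_E + alt = 34020.5140 km
Law of sines in the satellite / Earth-center / ground-point triangle:
  sin(nadir)/R_E = sin(90 + el)/r  =>  cos(el) = (r/R_E)*sin(nadir)
cos(el) = (34020.5140 / 6371.0000) * sin(2.9 deg) = 0.2701613
el = arccos(0.2701613) = 74.3261 deg
(Earth-central angle = 90 - nadir - el = 12.7739 deg)

74.3261 degrees


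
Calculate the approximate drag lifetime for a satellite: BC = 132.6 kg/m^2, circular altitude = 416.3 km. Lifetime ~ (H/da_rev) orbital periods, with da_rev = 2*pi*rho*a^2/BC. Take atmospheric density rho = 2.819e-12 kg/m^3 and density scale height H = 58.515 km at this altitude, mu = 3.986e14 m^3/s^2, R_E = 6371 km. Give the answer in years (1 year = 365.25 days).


a = R_E + alt = 6787.3000 km = 6.7873e+06 m
da_rev = 2*pi*rho*a^2/BC = 2*pi*2.819e-12*(6.7873e+06)^2/132.6 = 6.153547 m per revolution
N = H/da_rev = 58515.0000 m / 6.153547 m = 9509.1500 revolutions
P = 2*pi*sqrt(a^3/mu) = 5564.8926 s
lifetime = N*P = 9509.1500 * 5564.8926 = 5.2917399e+07 s = 612.4699 days
years = 612.4699 / 365.25 = 1.6769 years

1.6769 years


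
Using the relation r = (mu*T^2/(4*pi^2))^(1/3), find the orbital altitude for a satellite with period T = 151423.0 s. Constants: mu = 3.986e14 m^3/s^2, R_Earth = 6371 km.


T = 151423.0 s
r = (mu*T^2/(4*pi^2))^(1/3) = (3.986e14 * 151423.0^2 / (4*pi^2))^(1/3)
r = 6.1402646e+07 m = 61402.6456 km
alt = r - R_E = 61402.6456 - 6371 = 55031.6456 km

55031.6456 km


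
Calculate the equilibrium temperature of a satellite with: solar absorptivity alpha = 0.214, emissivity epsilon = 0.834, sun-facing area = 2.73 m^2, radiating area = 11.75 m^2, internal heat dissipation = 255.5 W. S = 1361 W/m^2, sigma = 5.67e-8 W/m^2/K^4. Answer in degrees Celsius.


Numerator = alpha*S*A_sun + Q_int = 0.214*1361*2.73 + 255.5 = 1050.6234 W
Denominator = eps*sigma*A_rad = 0.834*5.67e-8*11.75 = 5.5563165e-07 W/K^4
T^4 = 1.8908632e+09 K^4
T = 208.5283 K = -64.6217 C

-64.6217 degrees Celsius


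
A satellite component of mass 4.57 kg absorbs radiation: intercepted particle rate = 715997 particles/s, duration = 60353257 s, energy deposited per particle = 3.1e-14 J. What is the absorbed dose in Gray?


Total energy deposited = rate * time * E_per
  = 715997 * 60353257 * 3.1e-14 = 1.3396 J
Dose = E_total / mass = 1.3396 / 4.57
Dose = 0.2931281 Gy

0.2931 Gy


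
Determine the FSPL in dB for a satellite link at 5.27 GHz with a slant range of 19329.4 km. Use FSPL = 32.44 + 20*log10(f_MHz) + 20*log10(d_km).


f = 5.27 GHz = 5270.0000 MHz
d = 19329.4 km
FSPL = 32.44 + 20*log10(5270.0000) + 20*log10(19329.4)
FSPL = 32.44 + 74.4362 + 85.7244
FSPL = 192.6006 dB

192.6006 dB


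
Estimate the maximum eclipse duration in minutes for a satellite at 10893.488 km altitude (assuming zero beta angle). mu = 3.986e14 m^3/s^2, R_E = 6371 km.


r = 17264.4880 km
T = 376.2621 min
Eclipse fraction = arcsin(R_E/r)/pi = arcsin(6371.0000/17264.4880)/pi
= arcsin(0.3690234)/pi = 0.1203078
Eclipse duration = 0.1203078 * 376.2621 = 45.2673 min

45.2673 minutes


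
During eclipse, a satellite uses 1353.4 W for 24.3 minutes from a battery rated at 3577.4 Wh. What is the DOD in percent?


E_used = P * t / 60 = 1353.4 * 24.3 / 60 = 548.1270 Wh
DOD = E_used / E_total * 100 = 548.1270 / 3577.4 * 100
DOD = 15.3219 %

15.3219 %


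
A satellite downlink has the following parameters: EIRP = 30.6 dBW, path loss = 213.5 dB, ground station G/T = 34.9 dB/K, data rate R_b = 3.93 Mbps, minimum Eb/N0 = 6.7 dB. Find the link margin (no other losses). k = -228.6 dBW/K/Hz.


C/N0 = EIRP - FSPL + G/T - k = 30.6 - 213.5 + 34.9 - (-228.6)
C/N0 = 80.6000 dB-Hz
R_b = 3.93 Mbps = 3.93e+06 bps -> 10*log10(R_b) = 65.9439 dB-Hz
Eb/N0 = C/N0 - 10*log10(R_b) = 80.6000 - 65.9439 = 14.6561 dB
Margin = Eb/N0 - Eb/N0_req = 14.6561 - 6.7 = 7.9561 dB (link closes)

7.9561 dB


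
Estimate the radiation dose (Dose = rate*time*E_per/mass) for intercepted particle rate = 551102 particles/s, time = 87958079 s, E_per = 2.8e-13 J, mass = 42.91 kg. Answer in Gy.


Total energy deposited = rate * time * E_per
  = 551102 * 87958079 * 2.8e-13 = 13.5727 J
Dose = E_total / mass = 13.5727 / 42.91
Dose = 0.3163059 Gy

0.3163 Gy


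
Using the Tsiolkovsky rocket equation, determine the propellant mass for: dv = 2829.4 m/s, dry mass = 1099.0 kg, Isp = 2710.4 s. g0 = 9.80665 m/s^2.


ve = Isp * g0 = 2710.4 * 9.80665 = 26579.944160 m/s
mass ratio = exp(dv/ve) = exp(2829.4/26579.944160) = 1.11232084
m_prop = m_dry * (mr - 1) = 1099.0 * (1.11232084 - 1)
m_prop = 123.4406 kg

123.4406 kg


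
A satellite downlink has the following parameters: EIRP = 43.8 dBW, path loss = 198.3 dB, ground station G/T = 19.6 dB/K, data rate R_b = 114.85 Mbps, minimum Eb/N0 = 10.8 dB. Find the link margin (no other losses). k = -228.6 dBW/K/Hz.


C/N0 = EIRP - FSPL + G/T - k = 43.8 - 198.3 + 19.6 - (-228.6)
C/N0 = 93.7000 dB-Hz
R_b = 114.85 Mbps = 1.1485e+08 bps -> 10*log10(R_b) = 80.6013 dB-Hz
Eb/N0 = C/N0 - 10*log10(R_b) = 93.7000 - 80.6013 = 13.0987 dB
Margin = Eb/N0 - Eb/N0_req = 13.0987 - 10.8 = 2.2987 dB (link closes)

2.2987 dB


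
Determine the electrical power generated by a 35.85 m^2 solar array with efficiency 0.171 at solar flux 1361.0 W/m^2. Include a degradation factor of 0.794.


P = area * eta * S * degradation
P = 35.85 * 0.171 * 1361.0 * 0.794
P = 6624.6646 W

6624.6646 W


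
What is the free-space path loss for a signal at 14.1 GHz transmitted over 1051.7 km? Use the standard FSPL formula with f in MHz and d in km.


f = 14.1 GHz = 14100.0000 MHz
d = 1051.7 km
FSPL = 32.44 + 20*log10(14100.0000) + 20*log10(1051.7)
FSPL = 32.44 + 82.9844 + 60.4378
FSPL = 175.8622 dB

175.8622 dB


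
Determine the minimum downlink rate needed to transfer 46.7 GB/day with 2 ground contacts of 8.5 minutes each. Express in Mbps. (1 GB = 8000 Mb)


total contact time = 2 * 8.5 * 60 = 1020.0000 s
data = 46.7 GB = 373600.0000 Mb
rate = 373600.0000 / 1020.0000 = 366.2745 Mbps

366.2745 Mbps


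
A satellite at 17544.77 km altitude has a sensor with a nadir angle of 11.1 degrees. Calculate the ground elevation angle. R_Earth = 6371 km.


r = R_E + alt = 23915.7700 km
Law of sines in the satellite / Earth-center / ground-point triangle:
  sin(nadir)/R_E = sin(90 + el)/r  =>  cos(el) = (r/R_E)*sin(nadir)
cos(el) = (23915.7700 / 6371.0000) * sin(11.1 deg) = 0.7226983
el = arccos(0.7226983) = 43.7223 deg
(Earth-central angle = 90 - nadir - el = 35.1777 deg)

43.7223 degrees


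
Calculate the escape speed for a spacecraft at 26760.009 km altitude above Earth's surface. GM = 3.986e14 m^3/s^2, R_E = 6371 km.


r = 6371.0 + 26760.009 = 33131.0090 km = 3.3131009e+07 m
v_esc = sqrt(2*mu/r) = sqrt(2*3.986e14 / 3.3131009e+07)
v_esc = 4905.3084 m/s = 4.9053 km/s

4.9053 km/s


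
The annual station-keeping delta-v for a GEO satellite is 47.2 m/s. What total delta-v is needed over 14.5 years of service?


dV = rate * years = 47.2 * 14.5
dV = 684.4000 m/s

684.4000 m/s


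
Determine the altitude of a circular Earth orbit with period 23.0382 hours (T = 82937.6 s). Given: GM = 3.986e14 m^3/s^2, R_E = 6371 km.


T = 82937.6 s
r = (mu*T^2/(4*pi^2))^(1/3) = (3.986e14 * 82937.6^2 / (4*pi^2))^(1/3)
r = 4.110489e+07 m = 41104.8905 km
alt = r - R_E = 41104.8905 - 6371 = 34733.8905 km

34733.8905 km


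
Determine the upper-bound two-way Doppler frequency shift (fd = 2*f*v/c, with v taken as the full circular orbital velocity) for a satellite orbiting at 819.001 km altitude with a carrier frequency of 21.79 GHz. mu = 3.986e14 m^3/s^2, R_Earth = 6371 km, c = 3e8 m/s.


r = 7.190001e+06 m
v = sqrt(mu/r) = 7445.6766 m/s (worst-case radial velocity)
f = 21.79 GHz = 2.179e+10 Hz
fd = 2*f*v/c = 2*2.179e+10*7445.6766/3.0e+08
fd = 1.0816086e+06 Hz

1.0816e+06 Hz


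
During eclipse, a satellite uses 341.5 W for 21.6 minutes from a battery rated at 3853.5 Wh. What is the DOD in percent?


E_used = P * t / 60 = 341.5 * 21.6 / 60 = 122.9400 Wh
DOD = E_used / E_total * 100 = 122.9400 / 3853.5 * 100
DOD = 3.1903 %

3.1903 %


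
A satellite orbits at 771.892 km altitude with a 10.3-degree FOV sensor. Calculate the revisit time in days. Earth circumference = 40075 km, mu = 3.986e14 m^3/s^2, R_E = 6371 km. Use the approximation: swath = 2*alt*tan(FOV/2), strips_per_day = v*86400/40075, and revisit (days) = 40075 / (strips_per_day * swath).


swath = 2*771.892*tan(0.08988446) = 139.1371 km
v = sqrt(mu/r) = 7470.1893 m/s = 7.4702 km/s
strips/day = v*86400/40075 = 7.4702*86400/40075 = 16.1054
coverage/day = strips * swath = 16.1054 * 139.1371 = 2240.8601 km
revisit = 40075 / 2240.8601 = 17.8838 days

17.8838 days


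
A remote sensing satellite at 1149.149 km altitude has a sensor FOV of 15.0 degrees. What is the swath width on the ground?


FOV = 15.0 deg = 0.2617994 rad
swath = 2 * alt * tan(FOV/2) = 2 * 1149.149 * tan(0.1308997)
swath = 2 * 1149.149 * 0.1316525
swath = 302.5767 km

302.5767 km


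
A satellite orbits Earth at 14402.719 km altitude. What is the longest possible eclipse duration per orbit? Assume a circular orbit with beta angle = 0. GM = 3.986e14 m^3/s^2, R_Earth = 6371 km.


r = 20773.7190 km
T = 496.6282 min
Eclipse fraction = arcsin(R_E/r)/pi = arcsin(6371.0000/20773.7190)/pi
= arcsin(0.3066856)/pi = 0.09922001
Eclipse duration = 0.09922001 * 496.6282 = 49.2754 min

49.2754 minutes


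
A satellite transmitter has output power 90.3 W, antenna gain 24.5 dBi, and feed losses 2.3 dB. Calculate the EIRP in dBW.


Pt = 90.3 W = 19.5569 dBW
EIRP = Pt_dBW + Gt - losses = 19.5569 + 24.5 - 2.3 = 41.7569 dBW

41.7569 dBW


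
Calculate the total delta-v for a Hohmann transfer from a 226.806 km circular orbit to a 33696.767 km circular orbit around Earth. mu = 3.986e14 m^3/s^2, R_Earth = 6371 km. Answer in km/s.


r1 = 6597.8060 km = 6.597806e+06 m
r2 = 40067.7670 km = 4.0067767e+07 m
dv1 = sqrt(mu/r1)*(sqrt(2*r2/(r1+r2)) - 1) = 2412.8727 m/s
dv2 = sqrt(mu/r2)*(1 - sqrt(2*r1/(r1+r2))) = 1476.8578 m/s
total dv = |dv1| + |dv2| = 2412.8727 + 1476.8578 = 3889.7305 m/s = 3.8897 km/s

3.8897 km/s
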